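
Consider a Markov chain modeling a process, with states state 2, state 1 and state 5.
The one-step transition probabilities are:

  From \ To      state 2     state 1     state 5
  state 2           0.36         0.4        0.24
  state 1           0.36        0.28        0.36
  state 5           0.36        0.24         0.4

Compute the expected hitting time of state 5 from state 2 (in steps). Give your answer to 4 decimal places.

3.5354

Let t(s) be the expected number of steps to first reach state 5 from state s, with t(state 5) = 0. Conditioning on the first step:
t(state 2) = 1 + 0.36·t(state 2) + 0.4·t(state 1)
t(state 1) = 1 + 0.36·t(state 2) + 0.28·t(state 1)
Solving: t(state 2) = 3.5354, t(state 1) = 3.1566.
Expected steps from state 2 to state 5: 3.5354.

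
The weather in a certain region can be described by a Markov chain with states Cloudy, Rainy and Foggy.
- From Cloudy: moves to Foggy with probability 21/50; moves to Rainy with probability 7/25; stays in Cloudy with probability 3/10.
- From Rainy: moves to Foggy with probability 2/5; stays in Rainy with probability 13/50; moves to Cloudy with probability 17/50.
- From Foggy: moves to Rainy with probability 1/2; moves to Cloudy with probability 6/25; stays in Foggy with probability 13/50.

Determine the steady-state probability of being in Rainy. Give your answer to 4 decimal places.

0.3513

Let the stationary distribution be π with π = πP and π_1 + π_2 + π_3 = 1.
π_1 = 0.3·π_1 + 0.34·π_2 + 0.24·π_3
π_2 = 0.28·π_1 + 0.26·π_2 + 0.5·π_3
Solving with the normalization constraint gives π = (0.2927, 0.3513, 0.3560).
So the stationary probability of Rainy is 0.3513.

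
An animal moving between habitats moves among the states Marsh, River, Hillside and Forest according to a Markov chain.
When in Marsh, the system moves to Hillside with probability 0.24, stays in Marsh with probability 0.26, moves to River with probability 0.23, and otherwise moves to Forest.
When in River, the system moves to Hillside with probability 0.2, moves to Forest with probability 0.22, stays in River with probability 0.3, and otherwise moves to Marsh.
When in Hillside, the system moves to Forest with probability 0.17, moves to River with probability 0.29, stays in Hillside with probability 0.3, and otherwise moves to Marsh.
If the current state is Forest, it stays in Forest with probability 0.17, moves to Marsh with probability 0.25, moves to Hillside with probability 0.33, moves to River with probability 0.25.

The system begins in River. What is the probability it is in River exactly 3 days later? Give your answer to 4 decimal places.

Propagate the distribution vector 3 days from River.
After 0 days: (0.0000, 1.0000, 0.0000, 0.0000)
After 1 day: (0.2800, 0.3000, 0.2000, 0.2200)
After 2 days: (0.2598, 0.2674, 0.2598, 0.2130)
After 3 days: (0.2580, 0.2686, 0.2641, 0.2094)
P(in River after 3 days) = 0.2686

0.2686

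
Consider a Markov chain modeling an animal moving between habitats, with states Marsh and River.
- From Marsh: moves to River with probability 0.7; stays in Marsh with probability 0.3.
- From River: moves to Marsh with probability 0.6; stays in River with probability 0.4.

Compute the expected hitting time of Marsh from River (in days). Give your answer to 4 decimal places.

Let t(s) be the expected number of days to first reach Marsh from state s, with t(Marsh) = 0. Conditioning on the first day:
t(River) = 1 + 0.4·t(River)
Solving: t(River) = 1.6667.
Expected days from River to Marsh: 1.6667.

1.6667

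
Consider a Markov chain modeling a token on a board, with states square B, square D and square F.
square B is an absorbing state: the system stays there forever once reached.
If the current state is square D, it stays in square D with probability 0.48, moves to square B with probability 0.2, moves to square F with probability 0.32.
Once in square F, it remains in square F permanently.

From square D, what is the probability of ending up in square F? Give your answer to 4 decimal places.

0.6154

Let h(s) be the probability of absorption at square F starting from transient state s. Then h(square F) = 1 and h(square B) = 0. By first-step analysis:
h(square D) = 0.2·0 + 0.48·h(square D) + 0.32·1
Solving: h(square D) = 0.6154.
Starting from square D, the probability is 0.6154.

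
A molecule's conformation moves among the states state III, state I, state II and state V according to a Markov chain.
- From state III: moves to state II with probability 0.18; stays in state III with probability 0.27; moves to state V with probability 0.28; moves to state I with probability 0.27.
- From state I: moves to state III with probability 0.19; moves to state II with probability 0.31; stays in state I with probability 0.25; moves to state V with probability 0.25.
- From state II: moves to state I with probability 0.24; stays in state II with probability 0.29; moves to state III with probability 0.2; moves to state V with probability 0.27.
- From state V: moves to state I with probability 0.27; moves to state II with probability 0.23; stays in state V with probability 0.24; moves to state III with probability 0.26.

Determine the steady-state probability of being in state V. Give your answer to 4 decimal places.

Let the stationary distribution be π with π = πP and π_1 + π_2 + π_3 + π_4 = 1.
π_1 = 0.27·π_1 + 0.19·π_2 + 0.2·π_3 + 0.26·π_4
π_2 = 0.27·π_1 + 0.25·π_2 + 0.24·π_3 + 0.27·π_4
π_3 = 0.18·π_1 + 0.31·π_2 + 0.29·π_3 + 0.23·π_4
Solving with the normalization constraint gives π = (0.2290, 0.2572, 0.2544, 0.2594).
So the stationary probability of state V is 0.2594.

0.2594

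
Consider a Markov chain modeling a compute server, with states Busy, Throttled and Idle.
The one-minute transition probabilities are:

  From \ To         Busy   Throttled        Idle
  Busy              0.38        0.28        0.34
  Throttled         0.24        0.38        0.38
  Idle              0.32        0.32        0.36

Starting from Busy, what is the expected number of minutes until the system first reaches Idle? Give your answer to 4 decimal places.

2.8373

Let t(s) be the expected number of minutes to first reach Idle from state s, with t(Idle) = 0. Conditioning on the first minute:
t(Busy) = 1 + 0.38·t(Busy) + 0.28·t(Throttled)
t(Throttled) = 1 + 0.24·t(Busy) + 0.38·t(Throttled)
Solving: t(Busy) = 2.8373, t(Throttled) = 2.7112.
Expected minutes from Busy to Idle: 2.8373.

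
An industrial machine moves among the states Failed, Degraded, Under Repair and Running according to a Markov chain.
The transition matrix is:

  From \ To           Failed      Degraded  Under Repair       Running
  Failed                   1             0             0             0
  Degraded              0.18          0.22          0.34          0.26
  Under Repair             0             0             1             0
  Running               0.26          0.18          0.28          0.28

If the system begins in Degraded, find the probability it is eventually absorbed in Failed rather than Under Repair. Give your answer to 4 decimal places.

0.3831

Let h(s) be the probability of absorption at Failed starting from transient state s. Then h(Failed) = 1 and h(Under Repair) = 0. By first-step analysis:
h(Degraded) = 0.18·1 + 0.22·h(Degraded) + 0.34·0 + 0.26·h(Running)
h(Running) = 0.26·1 + 0.18·h(Degraded) + 0.28·0 + 0.28·h(Running)
Solving: h(Degraded) = 0.3831, h(Running) = 0.4569.
Starting from Degraded, the probability is 0.3831.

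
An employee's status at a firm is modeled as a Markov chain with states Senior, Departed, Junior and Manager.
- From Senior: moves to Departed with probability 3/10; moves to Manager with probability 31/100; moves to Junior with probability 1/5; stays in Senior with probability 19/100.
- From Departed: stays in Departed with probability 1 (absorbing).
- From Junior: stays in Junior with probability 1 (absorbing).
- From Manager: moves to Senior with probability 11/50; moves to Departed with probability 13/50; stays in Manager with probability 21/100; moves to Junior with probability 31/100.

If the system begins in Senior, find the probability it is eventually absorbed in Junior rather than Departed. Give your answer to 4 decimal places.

0.4445

Let h(s) be the probability of absorption at Junior starting from transient state s. Then h(Junior) = 1 and h(Departed) = 0. By first-step analysis:
h(Senior) = 0.19·h(Senior) + 0.3·0 + 0.2·1 + 0.31·h(Manager)
h(Manager) = 0.22·h(Senior) + 0.26·0 + 0.31·1 + 0.21·h(Manager)
Solving: h(Senior) = 0.4445, h(Manager) = 0.5162.
Starting from Senior, the probability is 0.4445.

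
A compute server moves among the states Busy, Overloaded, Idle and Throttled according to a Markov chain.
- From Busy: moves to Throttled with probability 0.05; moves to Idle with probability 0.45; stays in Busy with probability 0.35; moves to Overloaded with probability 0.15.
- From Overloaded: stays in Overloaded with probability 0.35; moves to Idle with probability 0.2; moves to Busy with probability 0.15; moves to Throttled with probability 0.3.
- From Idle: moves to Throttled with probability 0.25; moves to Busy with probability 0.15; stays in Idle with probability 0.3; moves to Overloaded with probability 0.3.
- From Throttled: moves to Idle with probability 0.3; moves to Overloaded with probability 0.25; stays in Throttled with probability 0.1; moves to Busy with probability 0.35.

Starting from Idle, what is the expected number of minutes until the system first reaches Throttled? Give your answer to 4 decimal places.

4.4090

Let t(s) be the expected number of minutes to first reach Throttled from state s, with t(Throttled) = 0. Conditioning on the first minute:
t(Busy) = 1 + 0.35·t(Busy) + 0.15·t(Overloaded) + 0.45·t(Idle)
t(Overloaded) = 1 + 0.15·t(Busy) + 0.35·t(Overloaded) + 0.2·t(Idle)
t(Idle) = 1 + 0.15·t(Busy) + 0.3·t(Overloaded) + 0.3·t(Idle)
Solving: t(Busy) = 5.5547, t(Overloaded) = 4.1769, t(Idle) = 4.4090.
Expected minutes from Idle to Throttled: 4.4090.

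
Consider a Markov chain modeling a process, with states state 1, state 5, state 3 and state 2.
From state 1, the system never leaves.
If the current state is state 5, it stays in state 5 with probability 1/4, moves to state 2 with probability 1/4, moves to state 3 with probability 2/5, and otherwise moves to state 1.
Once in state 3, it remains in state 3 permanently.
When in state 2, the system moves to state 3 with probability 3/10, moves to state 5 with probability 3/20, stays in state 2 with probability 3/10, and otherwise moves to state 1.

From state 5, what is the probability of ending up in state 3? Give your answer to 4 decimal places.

0.7282

Let h(s) be the probability of absorption at state 3 starting from transient state s. Then h(state 3) = 1 and h(state 1) = 0. By first-step analysis:
h(state 5) = 0.1·0 + 0.25·h(state 5) + 0.4·1 + 0.25·h(state 2)
h(state 2) = 0.25·0 + 0.15·h(state 5) + 0.3·1 + 0.3·h(state 2)
Solving: h(state 5) = 0.7282, h(state 2) = 0.5846.
Starting from state 5, the probability is 0.7282.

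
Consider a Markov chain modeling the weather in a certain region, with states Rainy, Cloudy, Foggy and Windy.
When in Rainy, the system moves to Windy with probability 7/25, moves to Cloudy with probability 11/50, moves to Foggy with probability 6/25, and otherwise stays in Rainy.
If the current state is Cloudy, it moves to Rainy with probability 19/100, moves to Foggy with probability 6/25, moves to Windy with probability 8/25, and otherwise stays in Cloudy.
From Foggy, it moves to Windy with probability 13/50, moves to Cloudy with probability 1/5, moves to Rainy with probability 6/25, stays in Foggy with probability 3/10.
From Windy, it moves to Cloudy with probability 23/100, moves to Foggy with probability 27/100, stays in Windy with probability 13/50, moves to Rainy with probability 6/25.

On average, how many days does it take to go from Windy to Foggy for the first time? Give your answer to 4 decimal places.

3.9057

Let t(s) be the expected number of days to first reach Foggy from state s, with t(Foggy) = 0. Conditioning on the first day:
t(Rainy) = 1 + 0.26·t(Rainy) + 0.22·t(Cloudy) + 0.28·t(Windy)
t(Cloudy) = 1 + 0.19·t(Rainy) + 0.25·t(Cloudy) + 0.32·t(Windy)
t(Windy) = 1 + 0.24·t(Rainy) + 0.23·t(Cloudy) + 0.26·t(Windy)
Solving: t(Rainy) = 4.0241, t(Cloudy) = 4.0192, t(Windy) = 3.9057.
Expected days from Windy to Foggy: 3.9057.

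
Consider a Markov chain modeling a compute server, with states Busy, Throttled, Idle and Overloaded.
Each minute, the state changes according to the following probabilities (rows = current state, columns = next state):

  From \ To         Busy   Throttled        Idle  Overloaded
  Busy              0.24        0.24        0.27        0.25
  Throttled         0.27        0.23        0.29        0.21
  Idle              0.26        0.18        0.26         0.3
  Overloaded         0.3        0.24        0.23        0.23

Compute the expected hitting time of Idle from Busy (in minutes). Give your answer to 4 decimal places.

Let t(s) be the expected number of minutes to first reach Idle from state s, with t(Idle) = 0. Conditioning on the first minute:
t(Busy) = 1 + 0.24·t(Busy) + 0.24·t(Throttled) + 0.25·t(Overloaded)
t(Throttled) = 1 + 0.27·t(Busy) + 0.23·t(Throttled) + 0.21·t(Overloaded)
t(Overloaded) = 1 + 0.3·t(Busy) + 0.24·t(Throttled) + 0.23·t(Overloaded)
Solving: t(Busy) = 3.7690, t(Throttled) = 3.6885, t(Overloaded) = 3.9168.
Expected minutes from Busy to Idle: 3.7690.

3.7690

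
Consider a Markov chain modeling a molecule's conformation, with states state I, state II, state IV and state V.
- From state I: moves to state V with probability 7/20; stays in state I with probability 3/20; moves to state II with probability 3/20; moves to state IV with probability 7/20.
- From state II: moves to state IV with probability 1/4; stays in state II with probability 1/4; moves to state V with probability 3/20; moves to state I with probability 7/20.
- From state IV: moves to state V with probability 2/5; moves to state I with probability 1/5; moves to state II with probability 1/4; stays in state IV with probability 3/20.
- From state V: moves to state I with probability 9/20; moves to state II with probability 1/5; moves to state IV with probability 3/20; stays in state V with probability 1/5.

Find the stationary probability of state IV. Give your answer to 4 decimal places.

0.2280

Let the stationary distribution be π with π = πP and π_1 + π_2 + π_3 + π_4 = 1.
π_1 = 0.15·π_1 + 0.35·π_2 + 0.2·π_3 + 0.45·π_4
π_2 = 0.15·π_1 + 0.25·π_2 + 0.25·π_3 + 0.2·π_4
π_3 = 0.35·π_1 + 0.25·π_2 + 0.15·π_3 + 0.15·π_4
Solving with the normalization constraint gives π = (0.2863, 0.2075, 0.2280, 0.2782).
So the stationary probability of state IV is 0.2280.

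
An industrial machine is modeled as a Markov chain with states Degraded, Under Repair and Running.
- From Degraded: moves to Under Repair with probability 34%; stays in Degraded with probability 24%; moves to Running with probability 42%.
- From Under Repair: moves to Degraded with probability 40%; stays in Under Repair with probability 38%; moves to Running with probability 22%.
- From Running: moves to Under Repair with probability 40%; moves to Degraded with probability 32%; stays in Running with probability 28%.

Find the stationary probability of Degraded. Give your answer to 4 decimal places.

Let the stationary distribution be π with π = πP and π_1 + π_2 + π_3 = 1.
π_1 = 0.24·π_1 + 0.4·π_2 + 0.32·π_3
π_2 = 0.34·π_1 + 0.38·π_2 + 0.4·π_3
Solving with the normalization constraint gives π = (0.3239, 0.3731, 0.3030).
So the stationary probability of Degraded is 0.3239.

0.3239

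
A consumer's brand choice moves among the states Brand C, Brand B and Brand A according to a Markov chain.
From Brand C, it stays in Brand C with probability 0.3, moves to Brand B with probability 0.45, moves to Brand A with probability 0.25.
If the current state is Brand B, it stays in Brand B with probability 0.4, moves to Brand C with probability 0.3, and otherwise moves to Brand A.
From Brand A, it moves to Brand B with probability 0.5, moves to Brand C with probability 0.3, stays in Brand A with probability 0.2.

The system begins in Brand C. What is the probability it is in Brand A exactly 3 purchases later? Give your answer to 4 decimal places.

Propagate the distribution vector 3 purchases from Brand C.
After 0 purchases: (1.0000, 0.0000, 0.0000)
After 1 purchase: (0.3000, 0.4500, 0.2500)
After 2 purchases: (0.3000, 0.4400, 0.2600)
After 3 purchases: (0.3000, 0.4410, 0.2590)
P(in Brand A after 3 purchases) = 0.2590

0.2590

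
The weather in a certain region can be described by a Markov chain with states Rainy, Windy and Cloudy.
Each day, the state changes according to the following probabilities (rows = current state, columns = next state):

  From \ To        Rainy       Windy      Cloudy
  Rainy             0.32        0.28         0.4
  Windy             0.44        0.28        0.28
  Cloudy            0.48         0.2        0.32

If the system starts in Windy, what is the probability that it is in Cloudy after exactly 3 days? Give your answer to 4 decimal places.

Propagate the distribution vector 3 days from Windy.
After 0 days: (0.0000, 1.0000, 0.0000)
After 1 day: (0.4400, 0.2800, 0.2800)
After 2 days: (0.3984, 0.2576, 0.3440)
After 3 days: (0.4060, 0.2525, 0.3416)
P(in Cloudy after 3 days) = 0.3416

0.3416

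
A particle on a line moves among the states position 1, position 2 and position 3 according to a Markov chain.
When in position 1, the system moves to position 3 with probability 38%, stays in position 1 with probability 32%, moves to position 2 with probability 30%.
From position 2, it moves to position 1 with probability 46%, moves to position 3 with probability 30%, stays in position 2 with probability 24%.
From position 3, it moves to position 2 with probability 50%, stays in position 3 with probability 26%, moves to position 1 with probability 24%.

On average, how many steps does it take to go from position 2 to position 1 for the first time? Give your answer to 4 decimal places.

Let t(s) be the expected number of steps to first reach position 1 from state s, with t(position 1) = 0. Conditioning on the first step:
t(position 2) = 1 + 0.24·t(position 2) + 0.3·t(position 3)
t(position 3) = 1 + 0.5·t(position 2) + 0.26·t(position 3)
Solving: t(position 2) = 2.5218, t(position 3) = 3.0553.
Expected steps from position 2 to position 1: 2.5218.

2.5218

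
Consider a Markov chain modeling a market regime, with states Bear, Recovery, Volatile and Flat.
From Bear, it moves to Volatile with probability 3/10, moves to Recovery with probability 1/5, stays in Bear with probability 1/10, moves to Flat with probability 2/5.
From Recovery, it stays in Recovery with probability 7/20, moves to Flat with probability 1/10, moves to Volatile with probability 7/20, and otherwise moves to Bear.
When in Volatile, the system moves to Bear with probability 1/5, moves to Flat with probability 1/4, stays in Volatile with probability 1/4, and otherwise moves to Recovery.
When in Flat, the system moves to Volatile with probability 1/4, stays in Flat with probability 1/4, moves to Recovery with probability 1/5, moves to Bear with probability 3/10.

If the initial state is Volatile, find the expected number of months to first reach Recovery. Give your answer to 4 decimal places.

Let t(s) be the expected number of months to first reach Recovery from state s, with t(Recovery) = 0. Conditioning on the first month:
t(Bear) = 1 + 0.1·t(Bear) + 0.3·t(Volatile) + 0.4·t(Flat)
t(Volatile) = 1 + 0.2·t(Bear) + 0.25·t(Volatile) + 0.25·t(Flat)
t(Flat) = 1 + 0.3·t(Bear) + 0.25·t(Volatile) + 0.25·t(Flat)
Solving: t(Bear) = 4.4037, t(Volatile) = 3.9817, t(Flat) = 4.4220.
Expected months from Volatile to Recovery: 3.9817.

3.9817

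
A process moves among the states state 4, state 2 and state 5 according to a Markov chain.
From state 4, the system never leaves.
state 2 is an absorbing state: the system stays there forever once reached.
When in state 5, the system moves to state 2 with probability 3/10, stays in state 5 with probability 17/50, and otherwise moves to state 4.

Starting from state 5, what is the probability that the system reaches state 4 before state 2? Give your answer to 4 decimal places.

Let h(s) be the probability of absorption at state 4 starting from transient state s. Then h(state 4) = 1 and h(state 2) = 0. By first-step analysis:
h(state 5) = 0.36·1 + 0.3·0 + 0.34·h(state 5)
Solving: h(state 5) = 0.5455.
Starting from state 5, the probability is 0.5455.

0.5455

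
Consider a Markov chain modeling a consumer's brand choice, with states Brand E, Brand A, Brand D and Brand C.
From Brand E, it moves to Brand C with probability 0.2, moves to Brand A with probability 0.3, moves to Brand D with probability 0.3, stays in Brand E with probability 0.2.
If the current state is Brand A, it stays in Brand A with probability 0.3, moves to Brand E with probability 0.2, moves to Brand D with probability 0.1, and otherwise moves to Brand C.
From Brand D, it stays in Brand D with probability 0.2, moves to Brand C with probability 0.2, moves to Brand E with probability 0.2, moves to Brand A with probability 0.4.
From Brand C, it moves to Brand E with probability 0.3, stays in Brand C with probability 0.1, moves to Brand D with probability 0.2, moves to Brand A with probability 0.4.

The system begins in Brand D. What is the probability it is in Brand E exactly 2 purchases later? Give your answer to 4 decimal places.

Propagate the distribution vector 2 purchases from Brand D.
After 0 purchases: (0.0000, 0.0000, 1.0000, 0.0000)
After 1 purchase: (0.2000, 0.4000, 0.2000, 0.2000)
After 2 purchases: (0.2200, 0.3400, 0.1800, 0.2600)
P(in Brand E after 2 purchases) = 0.2200

0.2200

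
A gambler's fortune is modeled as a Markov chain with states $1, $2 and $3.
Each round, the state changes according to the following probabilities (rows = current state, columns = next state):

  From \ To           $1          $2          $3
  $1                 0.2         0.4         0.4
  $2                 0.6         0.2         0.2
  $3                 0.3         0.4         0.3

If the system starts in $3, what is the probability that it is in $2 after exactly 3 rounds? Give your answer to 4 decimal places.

0.3360

Propagate the distribution vector 3 rounds from $3.
After 0 rounds: (0.0000, 0.0000, 1.0000)
After 1 round: (0.3000, 0.4000, 0.3000)
After 2 rounds: (0.3900, 0.3200, 0.2900)
After 3 rounds: (0.3570, 0.3360, 0.3070)
P(in $2 after 3 rounds) = 0.3360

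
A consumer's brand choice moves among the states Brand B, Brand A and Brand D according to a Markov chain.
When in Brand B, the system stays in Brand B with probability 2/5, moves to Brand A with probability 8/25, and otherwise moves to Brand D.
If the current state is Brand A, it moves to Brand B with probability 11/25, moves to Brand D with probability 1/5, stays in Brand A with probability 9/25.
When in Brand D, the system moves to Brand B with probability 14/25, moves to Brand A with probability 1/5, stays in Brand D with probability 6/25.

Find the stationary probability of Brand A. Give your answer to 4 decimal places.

Let the stationary distribution be π with π = πP and π_1 + π_2 + π_3 = 1.
π_1 = 0.4·π_1 + 0.44·π_2 + 0.56·π_3
π_2 = 0.32·π_1 + 0.36·π_2 + 0.2·π_3
Solving with the normalization constraint gives π = (0.4515, 0.3026, 0.2460).
So the stationary probability of Brand A is 0.3026.

0.3026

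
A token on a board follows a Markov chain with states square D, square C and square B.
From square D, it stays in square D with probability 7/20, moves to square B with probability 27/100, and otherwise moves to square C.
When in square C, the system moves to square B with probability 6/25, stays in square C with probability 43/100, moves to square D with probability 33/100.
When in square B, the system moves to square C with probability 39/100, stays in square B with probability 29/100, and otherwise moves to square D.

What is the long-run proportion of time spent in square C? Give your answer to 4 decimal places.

0.4028

Let the stationary distribution be π with π = πP and π_1 + π_2 + π_3 = 1.
π_1 = 0.35·π_1 + 0.33·π_2 + 0.32·π_3
π_2 = 0.38·π_1 + 0.43·π_2 + 0.39·π_3
Solving with the normalization constraint gives π = (0.3340, 0.4028, 0.2632).
So the stationary probability of square C is 0.4028.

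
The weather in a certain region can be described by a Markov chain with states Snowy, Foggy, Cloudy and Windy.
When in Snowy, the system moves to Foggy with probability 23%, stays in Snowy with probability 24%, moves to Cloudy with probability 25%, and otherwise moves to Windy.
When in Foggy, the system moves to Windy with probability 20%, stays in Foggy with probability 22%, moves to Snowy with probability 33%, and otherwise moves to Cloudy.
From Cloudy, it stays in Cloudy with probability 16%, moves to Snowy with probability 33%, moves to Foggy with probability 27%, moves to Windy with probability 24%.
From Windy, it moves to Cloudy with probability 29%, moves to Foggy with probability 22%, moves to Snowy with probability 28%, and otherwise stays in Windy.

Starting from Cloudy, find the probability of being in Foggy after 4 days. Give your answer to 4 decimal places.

Propagate the distribution vector 4 days from Cloudy.
After 0 days: (0.0000, 0.0000, 1.0000, 0.0000)
After 1 day: (0.3300, 0.2700, 0.1600, 0.2400)
After 2 days: (0.2883, 0.2313, 0.2452, 0.2352)
After 3 days: (0.2923, 0.2351, 0.2373, 0.2352)
After 4 days: (0.2919, 0.2348, 0.2380, 0.2352)
P(in Foggy after 4 days) = 0.2348

0.2348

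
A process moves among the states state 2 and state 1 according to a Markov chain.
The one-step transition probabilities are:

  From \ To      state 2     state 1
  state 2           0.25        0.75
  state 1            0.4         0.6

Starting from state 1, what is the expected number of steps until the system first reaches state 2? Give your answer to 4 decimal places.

2.5000

Let t(s) be the expected number of steps to first reach state 2 from state s, with t(state 2) = 0. Conditioning on the first step:
t(state 1) = 1 + 0.6·t(state 1)
Solving: t(state 1) = 2.5000.
Expected steps from state 1 to state 2: 2.5000.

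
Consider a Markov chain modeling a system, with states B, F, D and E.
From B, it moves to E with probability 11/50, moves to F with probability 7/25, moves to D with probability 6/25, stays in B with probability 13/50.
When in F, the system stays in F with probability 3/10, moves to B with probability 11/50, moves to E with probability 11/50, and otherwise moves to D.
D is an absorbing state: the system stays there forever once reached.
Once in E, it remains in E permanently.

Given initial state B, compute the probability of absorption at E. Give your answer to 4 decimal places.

Let h(s) be the probability of absorption at E starting from transient state s. Then h(E) = 1 and h(D) = 0. By first-step analysis:
h(B) = 0.26·h(B) + 0.28·h(F) + 0.24·0 + 0.22·1
h(F) = 0.22·h(B) + 0.3·h(F) + 0.26·0 + 0.22·1
Solving: h(B) = 0.4724, h(F) = 0.4628.
Starting from B, the probability is 0.4724.

0.4724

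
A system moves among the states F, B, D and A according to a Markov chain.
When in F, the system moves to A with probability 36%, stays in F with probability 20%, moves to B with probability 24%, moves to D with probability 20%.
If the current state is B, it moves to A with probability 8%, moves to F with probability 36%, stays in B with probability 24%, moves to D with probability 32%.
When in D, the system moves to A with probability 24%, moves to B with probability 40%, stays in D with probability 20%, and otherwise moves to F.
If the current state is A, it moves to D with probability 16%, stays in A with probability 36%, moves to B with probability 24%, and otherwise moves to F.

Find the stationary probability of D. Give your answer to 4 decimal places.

0.2228

Let the stationary distribution be π with π = πP and π_1 + π_2 + π_3 + π_4 = 1.
π_1 = 0.2·π_1 + 0.36·π_2 + 0.16·π_3 + 0.24·π_4
π_2 = 0.24·π_1 + 0.24·π_2 + 0.4·π_3 + 0.24·π_4
π_3 = 0.2·π_1 + 0.32·π_2 + 0.2·π_3 + 0.16·π_4
Solving with the normalization constraint gives π = (0.2454, 0.2757, 0.2228, 0.2561).
So the stationary probability of D is 0.2228.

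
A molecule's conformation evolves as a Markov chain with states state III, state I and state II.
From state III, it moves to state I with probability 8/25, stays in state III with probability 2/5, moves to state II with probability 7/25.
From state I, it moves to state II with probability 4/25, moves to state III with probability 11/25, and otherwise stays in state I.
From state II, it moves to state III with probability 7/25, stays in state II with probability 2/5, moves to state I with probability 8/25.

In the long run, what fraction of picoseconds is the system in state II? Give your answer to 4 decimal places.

Let the stationary distribution be π with π = πP and π_1 + π_2 + π_3 = 1.
π_1 = 0.4·π_1 + 0.44·π_2 + 0.28·π_3
π_2 = 0.32·π_1 + 0.4·π_2 + 0.32·π_3
Solving with the normalization constraint gives π = (0.3814, 0.3478, 0.2708).
So the stationary probability of state II is 0.2708.

0.2708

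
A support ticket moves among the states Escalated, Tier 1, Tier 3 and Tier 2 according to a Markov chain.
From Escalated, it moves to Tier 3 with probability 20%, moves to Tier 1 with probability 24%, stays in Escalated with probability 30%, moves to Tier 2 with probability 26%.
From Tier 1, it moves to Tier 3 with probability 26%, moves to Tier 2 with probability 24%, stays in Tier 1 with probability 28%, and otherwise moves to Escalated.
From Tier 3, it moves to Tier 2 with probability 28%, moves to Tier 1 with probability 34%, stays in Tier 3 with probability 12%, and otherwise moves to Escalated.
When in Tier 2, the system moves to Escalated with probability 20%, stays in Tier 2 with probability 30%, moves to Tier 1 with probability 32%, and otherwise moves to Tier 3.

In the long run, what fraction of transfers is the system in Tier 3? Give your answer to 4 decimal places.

0.1965

Let the stationary distribution be π with π = πP and π_1 + π_2 + π_3 + π_4 = 1.
π_1 = 0.3·π_1 + 0.22·π_2 + 0.26·π_3 + 0.2·π_4
π_2 = 0.24·π_1 + 0.28·π_2 + 0.34·π_3 + 0.32·π_4
π_3 = 0.2·π_1 + 0.26·π_2 + 0.12·π_3 + 0.18·π_4
Solving with the normalization constraint gives π = (0.2418, 0.2929, 0.1965, 0.2688).
So the stationary probability of Tier 3 is 0.1965.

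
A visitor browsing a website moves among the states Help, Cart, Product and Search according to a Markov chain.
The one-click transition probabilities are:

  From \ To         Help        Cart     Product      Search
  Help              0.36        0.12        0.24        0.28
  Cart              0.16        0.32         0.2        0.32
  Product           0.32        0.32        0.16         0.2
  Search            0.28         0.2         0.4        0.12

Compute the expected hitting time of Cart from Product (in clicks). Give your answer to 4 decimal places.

Let t(s) be the expected number of clicks to first reach Cart from state s, with t(Cart) = 0. Conditioning on the first click:
t(Help) = 1 + 0.36·t(Help) + 0.24·t(Product) + 0.28·t(Search)
t(Product) = 1 + 0.32·t(Help) + 0.16·t(Product) + 0.2·t(Search)
t(Search) = 1 + 0.28·t(Help) + 0.4·t(Product) + 0.12·t(Search)
Solving: t(Help) = 5.2917, t(Product) = 4.3484, t(Search) = 4.7966.
Expected clicks from Product to Cart: 4.3484.

4.3484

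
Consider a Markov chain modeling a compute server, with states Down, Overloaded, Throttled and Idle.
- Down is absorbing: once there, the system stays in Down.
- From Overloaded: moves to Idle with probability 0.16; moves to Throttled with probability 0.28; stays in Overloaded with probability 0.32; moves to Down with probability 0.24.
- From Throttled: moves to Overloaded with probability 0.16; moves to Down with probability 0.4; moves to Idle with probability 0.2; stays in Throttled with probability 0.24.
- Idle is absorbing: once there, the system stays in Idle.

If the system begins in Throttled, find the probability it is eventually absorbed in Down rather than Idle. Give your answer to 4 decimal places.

Let h(s) be the probability of absorption at Down starting from transient state s. Then h(Down) = 1 and h(Idle) = 0. By first-step analysis:
h(Overloaded) = 0.24·1 + 0.32·h(Overloaded) + 0.28·h(Throttled) + 0.16·0
h(Throttled) = 0.4·1 + 0.16·h(Overloaded) + 0.24·h(Throttled) + 0.2·0
Solving: h(Overloaded) = 0.6237, h(Throttled) = 0.6576.
Starting from Throttled, the probability is 0.6576.

0.6576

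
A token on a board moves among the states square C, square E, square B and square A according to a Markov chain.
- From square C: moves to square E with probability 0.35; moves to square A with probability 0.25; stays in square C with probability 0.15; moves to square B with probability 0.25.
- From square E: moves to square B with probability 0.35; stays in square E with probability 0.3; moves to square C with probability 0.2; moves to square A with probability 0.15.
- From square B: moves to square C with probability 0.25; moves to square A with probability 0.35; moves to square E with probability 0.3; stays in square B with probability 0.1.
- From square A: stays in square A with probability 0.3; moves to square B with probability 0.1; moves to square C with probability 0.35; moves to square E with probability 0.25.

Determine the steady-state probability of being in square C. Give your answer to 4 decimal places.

0.2367

Let the stationary distribution be π with π = πP and π_1 + π_2 + π_3 + π_4 = 1.
π_1 = 0.15·π_1 + 0.2·π_2 + 0.25·π_3 + 0.35·π_4
π_2 = 0.35·π_1 + 0.3·π_2 + 0.3·π_3 + 0.25·π_4
π_3 = 0.25·π_1 + 0.35·π_2 + 0.1·π_3 + 0.1·π_4
Solving with the normalization constraint gives π = (0.2367, 0.2991, 0.2103, 0.2538).
So the stationary probability of square C is 0.2367.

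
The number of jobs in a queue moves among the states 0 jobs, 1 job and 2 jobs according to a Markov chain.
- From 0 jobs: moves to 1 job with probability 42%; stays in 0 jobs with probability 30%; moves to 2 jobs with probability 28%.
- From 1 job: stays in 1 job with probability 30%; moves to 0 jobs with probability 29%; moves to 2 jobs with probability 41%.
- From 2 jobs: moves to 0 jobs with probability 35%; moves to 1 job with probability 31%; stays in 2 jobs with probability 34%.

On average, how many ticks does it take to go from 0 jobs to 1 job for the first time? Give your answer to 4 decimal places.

2.5824

Let t(s) be the expected number of ticks to first reach 1 job from state s, with t(1 job) = 0. Conditioning on the first tick:
t(0 jobs) = 1 + 0.3·t(0 jobs) + 0.28·t(2 jobs)
t(2 jobs) = 1 + 0.35·t(0 jobs) + 0.34·t(2 jobs)
Solving: t(0 jobs) = 2.5824, t(2 jobs) = 2.8846.
Expected ticks from 0 jobs to 1 job: 2.5824.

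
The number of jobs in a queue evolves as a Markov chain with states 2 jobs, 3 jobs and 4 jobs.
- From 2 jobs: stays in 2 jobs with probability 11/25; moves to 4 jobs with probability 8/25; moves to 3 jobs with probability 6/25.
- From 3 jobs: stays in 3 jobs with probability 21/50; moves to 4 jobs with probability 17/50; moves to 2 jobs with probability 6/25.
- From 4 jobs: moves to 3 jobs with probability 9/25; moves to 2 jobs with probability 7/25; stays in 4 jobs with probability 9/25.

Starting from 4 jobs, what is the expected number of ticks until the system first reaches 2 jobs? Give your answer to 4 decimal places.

Let t(s) be the expected number of ticks to first reach 2 jobs from state s, with t(2 jobs) = 0. Conditioning on the first tick:
t(3 jobs) = 1 + 0.42·t(3 jobs) + 0.34·t(4 jobs)
t(4 jobs) = 1 + 0.36·t(3 jobs) + 0.36·t(4 jobs)
Solving: t(3 jobs) = 3.9389, t(4 jobs) = 3.7781.
Expected ticks from 4 jobs to 2 jobs: 3.7781.

3.7781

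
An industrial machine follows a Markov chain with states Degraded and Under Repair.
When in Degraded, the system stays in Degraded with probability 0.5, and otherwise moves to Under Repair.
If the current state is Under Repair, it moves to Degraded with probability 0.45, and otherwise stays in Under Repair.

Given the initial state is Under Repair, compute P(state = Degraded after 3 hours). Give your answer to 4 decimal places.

0.4736

Propagate the distribution vector 3 hours from Under Repair.
After 0 hours: (0.0000, 1.0000)
After 1 hour: (0.4500, 0.5500)
After 2 hours: (0.4725, 0.5275)
After 3 hours: (0.4736, 0.5264)
P(in Degraded after 3 hours) = 0.4736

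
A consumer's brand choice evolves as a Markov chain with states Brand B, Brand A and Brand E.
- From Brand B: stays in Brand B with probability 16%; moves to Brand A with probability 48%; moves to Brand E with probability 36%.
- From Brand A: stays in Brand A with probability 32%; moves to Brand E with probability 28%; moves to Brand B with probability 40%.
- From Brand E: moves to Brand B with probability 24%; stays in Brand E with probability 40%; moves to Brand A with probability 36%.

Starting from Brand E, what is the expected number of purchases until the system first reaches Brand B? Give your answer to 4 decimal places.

3.3854

Let t(s) be the expected number of purchases to first reach Brand B from state s, with t(Brand B) = 0. Conditioning on the first purchase:
t(Brand A) = 1 + 0.32·t(Brand A) + 0.28·t(Brand E)
t(Brand E) = 1 + 0.36·t(Brand A) + 0.4·t(Brand E)
Solving: t(Brand A) = 2.8646, t(Brand E) = 3.3854.
Expected purchases from Brand E to Brand B: 3.3854.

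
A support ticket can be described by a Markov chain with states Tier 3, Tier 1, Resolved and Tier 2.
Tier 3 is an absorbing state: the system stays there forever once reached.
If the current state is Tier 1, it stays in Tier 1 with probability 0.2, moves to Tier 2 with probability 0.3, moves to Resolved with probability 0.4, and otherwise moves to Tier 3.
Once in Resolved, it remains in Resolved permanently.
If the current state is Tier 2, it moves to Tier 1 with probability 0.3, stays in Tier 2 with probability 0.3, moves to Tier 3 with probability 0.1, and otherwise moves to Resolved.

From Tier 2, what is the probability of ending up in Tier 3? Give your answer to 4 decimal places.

0.2340

Let h(s) be the probability of absorption at Tier 3 starting from transient state s. Then h(Tier 3) = 1 and h(Resolved) = 0. By first-step analysis:
h(Tier 1) = 0.1·1 + 0.2·h(Tier 1) + 0.4·0 + 0.3·h(Tier 2)
h(Tier 2) = 0.1·1 + 0.3·h(Tier 1) + 0.3·0 + 0.3·h(Tier 2)
Solving: h(Tier 1) = 0.2128, h(Tier 2) = 0.2340.
Starting from Tier 2, the probability is 0.2340.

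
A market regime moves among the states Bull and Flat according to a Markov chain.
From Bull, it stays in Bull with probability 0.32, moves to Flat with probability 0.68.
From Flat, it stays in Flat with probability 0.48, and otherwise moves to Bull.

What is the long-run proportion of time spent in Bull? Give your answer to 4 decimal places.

Let the stationary distribution be π with π = πP and π_1 + π_2 = 1.
π_1 = 0.32·π_1 + 0.52·π_2
Solving with the normalization constraint gives π = (0.4333, 0.5667).
So the stationary probability of Bull is 0.4333.

0.4333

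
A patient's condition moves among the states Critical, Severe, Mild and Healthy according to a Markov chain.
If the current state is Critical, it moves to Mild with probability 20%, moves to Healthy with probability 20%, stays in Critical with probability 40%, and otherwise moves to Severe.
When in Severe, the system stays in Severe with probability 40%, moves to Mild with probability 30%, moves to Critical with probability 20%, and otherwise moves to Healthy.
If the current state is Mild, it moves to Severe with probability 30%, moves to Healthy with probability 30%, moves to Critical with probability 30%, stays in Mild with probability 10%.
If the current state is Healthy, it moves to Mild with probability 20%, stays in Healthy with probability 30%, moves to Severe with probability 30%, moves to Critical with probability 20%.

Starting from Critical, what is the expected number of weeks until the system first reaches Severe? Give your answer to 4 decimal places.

4.1250

Let t(s) be the expected number of weeks to first reach Severe from state s, with t(Severe) = 0. Conditioning on the first week:
t(Critical) = 1 + 0.4·t(Critical) + 0.2·t(Mild) + 0.2·t(Healthy)
t(Mild) = 1 + 0.3·t(Critical) + 0.1·t(Mild) + 0.3·t(Healthy)
t(Healthy) = 1 + 0.2·t(Critical) + 0.2·t(Mild) + 0.3·t(Healthy)
Solving: t(Critical) = 4.1250, t(Mild) = 3.7083, t(Healthy) = 3.6667.
Expected weeks from Critical to Severe: 4.1250.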